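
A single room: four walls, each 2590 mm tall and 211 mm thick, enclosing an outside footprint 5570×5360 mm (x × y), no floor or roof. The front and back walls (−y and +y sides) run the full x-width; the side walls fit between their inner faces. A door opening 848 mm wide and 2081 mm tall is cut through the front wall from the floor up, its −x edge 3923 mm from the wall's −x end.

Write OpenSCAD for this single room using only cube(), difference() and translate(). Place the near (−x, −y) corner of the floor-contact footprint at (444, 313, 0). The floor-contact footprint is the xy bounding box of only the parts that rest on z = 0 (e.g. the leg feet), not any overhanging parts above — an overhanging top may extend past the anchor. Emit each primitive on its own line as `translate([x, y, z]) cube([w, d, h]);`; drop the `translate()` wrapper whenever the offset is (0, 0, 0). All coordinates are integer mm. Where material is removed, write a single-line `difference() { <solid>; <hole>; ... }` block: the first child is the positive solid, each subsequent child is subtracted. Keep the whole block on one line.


difference() { translate([444, 313, 0]) cube([5570, 211, 2590]); translate([4367, 313, 0]) cube([848, 211, 2081]); }
translate([444, 5462, 0]) cube([5570, 211, 2590]);
translate([444, 524, 0]) cube([211, 4938, 2590]);
translate([5803, 524, 0]) cube([211, 4938, 2590]);


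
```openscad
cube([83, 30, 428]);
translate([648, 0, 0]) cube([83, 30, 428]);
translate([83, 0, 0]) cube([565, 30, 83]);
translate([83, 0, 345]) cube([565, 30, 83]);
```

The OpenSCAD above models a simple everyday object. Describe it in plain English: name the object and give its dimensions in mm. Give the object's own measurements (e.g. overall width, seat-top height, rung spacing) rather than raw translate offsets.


A rectangular picture frame lying in the x–z plane (depth along y). The opening is 565 mm wide (x) by 262 mm tall (z), surrounded by a border 83 mm wide on all four sides. The frame is 30 mm deep and is made of two full-height vertical stiles with two horizontal rails fitted between them.


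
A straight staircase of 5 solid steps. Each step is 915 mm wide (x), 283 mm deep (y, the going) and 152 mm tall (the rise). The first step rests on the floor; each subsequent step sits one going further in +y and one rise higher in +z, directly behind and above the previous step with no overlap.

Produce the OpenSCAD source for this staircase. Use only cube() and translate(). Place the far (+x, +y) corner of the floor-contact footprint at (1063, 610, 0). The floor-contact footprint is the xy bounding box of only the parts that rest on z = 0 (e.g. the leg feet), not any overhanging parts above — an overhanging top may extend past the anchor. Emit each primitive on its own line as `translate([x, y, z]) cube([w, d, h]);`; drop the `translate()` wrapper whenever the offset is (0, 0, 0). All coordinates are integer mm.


translate([148, 327, 0]) cube([915, 283, 152]);
translate([148, 610, 152]) cube([915, 283, 152]);
translate([148, 893, 304]) cube([915, 283, 152]);
translate([148, 1176, 456]) cube([915, 283, 152]);
translate([148, 1459, 608]) cube([915, 283, 152]);


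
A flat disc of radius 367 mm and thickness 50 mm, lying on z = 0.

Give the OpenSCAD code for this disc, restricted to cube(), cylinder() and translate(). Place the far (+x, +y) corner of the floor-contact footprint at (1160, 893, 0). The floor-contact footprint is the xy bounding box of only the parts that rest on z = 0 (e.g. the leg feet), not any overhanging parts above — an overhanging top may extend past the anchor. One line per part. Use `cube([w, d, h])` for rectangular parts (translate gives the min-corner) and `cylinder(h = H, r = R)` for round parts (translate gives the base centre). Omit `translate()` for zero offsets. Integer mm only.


translate([793, 526, 0]) cylinder(h = 50, r = 367);


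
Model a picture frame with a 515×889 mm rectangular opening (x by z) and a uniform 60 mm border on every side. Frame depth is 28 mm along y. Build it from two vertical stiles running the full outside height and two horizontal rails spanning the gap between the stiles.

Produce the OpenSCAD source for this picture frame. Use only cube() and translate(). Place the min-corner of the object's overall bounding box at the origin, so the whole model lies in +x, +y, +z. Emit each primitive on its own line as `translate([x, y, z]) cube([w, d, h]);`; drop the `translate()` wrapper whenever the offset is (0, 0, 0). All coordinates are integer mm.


cube([60, 28, 1009]);
translate([575, 0, 0]) cube([60, 28, 1009]);
translate([60, 0, 0]) cube([515, 28, 60]);
translate([60, 0, 949]) cube([515, 28, 60]);


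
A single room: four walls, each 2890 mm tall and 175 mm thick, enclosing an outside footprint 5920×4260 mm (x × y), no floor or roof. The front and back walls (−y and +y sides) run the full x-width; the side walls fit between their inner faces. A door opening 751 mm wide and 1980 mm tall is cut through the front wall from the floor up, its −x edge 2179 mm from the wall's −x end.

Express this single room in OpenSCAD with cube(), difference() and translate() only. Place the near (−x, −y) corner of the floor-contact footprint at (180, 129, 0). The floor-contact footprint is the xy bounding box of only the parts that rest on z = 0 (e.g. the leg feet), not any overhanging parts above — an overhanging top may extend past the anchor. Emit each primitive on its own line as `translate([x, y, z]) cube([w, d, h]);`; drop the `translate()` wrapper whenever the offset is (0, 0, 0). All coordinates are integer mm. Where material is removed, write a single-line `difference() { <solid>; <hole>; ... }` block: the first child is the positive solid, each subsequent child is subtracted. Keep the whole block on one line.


difference() { translate([180, 129, 0]) cube([5920, 175, 2890]); translate([2359, 129, 0]) cube([751, 175, 1980]); }
translate([180, 4214, 0]) cube([5920, 175, 2890]);
translate([180, 304, 0]) cube([175, 3910, 2890]);
translate([5925, 304, 0]) cube([175, 3910, 2890]);


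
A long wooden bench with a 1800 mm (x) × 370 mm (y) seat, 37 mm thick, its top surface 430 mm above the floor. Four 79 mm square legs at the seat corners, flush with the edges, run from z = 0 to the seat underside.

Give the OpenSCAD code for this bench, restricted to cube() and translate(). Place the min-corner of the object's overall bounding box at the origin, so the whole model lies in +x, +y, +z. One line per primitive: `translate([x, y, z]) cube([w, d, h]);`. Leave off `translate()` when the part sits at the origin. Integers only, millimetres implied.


translate([0, 0, 393]) cube([1800, 370, 37]);
cube([79, 79, 393]);
translate([0, 291, 0]) cube([79, 79, 393]);
translate([1721, 0, 0]) cube([79, 79, 393]);
translate([1721, 291, 0]) cube([79, 79, 393]);


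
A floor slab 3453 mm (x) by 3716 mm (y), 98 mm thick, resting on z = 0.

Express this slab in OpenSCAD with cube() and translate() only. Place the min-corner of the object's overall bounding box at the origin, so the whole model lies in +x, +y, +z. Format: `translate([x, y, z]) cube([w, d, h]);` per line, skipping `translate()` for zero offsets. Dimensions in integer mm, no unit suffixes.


cube([3453, 3716, 98]);


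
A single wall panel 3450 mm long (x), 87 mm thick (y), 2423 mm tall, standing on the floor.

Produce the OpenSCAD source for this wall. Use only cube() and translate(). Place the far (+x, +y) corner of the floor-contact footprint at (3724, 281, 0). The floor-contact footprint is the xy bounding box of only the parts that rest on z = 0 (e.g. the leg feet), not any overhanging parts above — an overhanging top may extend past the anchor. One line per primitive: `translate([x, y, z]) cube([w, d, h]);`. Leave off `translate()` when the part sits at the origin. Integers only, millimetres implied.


translate([274, 194, 0]) cube([3450, 87, 2423]);


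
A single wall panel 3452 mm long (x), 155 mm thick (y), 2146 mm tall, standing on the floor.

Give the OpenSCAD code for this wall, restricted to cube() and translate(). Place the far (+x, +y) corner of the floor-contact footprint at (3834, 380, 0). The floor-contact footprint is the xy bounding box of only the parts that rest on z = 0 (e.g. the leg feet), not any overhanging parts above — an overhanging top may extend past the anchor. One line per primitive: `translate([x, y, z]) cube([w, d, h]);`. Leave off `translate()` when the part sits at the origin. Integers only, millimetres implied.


translate([382, 225, 0]) cube([3452, 155, 2146]);


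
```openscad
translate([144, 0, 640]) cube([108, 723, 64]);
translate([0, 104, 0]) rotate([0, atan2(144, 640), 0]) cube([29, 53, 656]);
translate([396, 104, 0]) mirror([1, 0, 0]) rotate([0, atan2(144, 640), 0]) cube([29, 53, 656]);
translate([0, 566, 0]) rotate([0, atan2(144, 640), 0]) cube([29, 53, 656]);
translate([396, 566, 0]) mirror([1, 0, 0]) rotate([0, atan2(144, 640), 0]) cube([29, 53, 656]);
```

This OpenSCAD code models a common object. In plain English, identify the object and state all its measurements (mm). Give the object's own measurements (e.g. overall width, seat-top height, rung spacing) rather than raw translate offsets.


A sawhorse. A 108×723×64 mm beam (x, y, z) sits on two A-frame leg pairs. Each pair is two raked legs of 29×53 mm section (53 mm along y) splaying symmetrically in x. Each leg rises 640 mm vertically over 144 mm of horizontal reach and is 656 mm long along its own axis. Every leg's outer bottom edge rests on the floor and its outer top edge meets a bottom edge of the beam — the left legs (tilting toward +x) meet the beam's −x bottom edge, the right legs (their mirror images, tilting toward −x) meet its +x bottom edge — so the leg tops tuck under the beam, the beam's underside is 640 mm above the floor, and the feet are 396 mm apart outside-to-outside with the beam centred between them. The two leg pairs are set in 104 mm from either end of the beam.


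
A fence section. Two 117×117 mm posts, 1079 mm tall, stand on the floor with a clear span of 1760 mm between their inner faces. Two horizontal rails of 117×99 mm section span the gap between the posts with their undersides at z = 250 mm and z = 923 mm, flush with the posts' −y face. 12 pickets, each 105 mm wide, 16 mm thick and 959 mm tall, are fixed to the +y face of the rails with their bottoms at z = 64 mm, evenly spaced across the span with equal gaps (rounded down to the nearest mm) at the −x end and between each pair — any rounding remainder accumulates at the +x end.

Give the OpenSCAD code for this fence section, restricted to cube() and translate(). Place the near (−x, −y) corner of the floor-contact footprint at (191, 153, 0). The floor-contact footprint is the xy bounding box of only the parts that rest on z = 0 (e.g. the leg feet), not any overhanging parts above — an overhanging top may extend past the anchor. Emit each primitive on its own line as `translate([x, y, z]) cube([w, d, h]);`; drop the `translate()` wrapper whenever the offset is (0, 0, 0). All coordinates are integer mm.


translate([191, 153, 0]) cube([117, 117, 1079]);
translate([2068, 153, 0]) cube([117, 117, 1079]);
translate([308, 153, 250]) cube([1760, 117, 99]);
translate([308, 153, 923]) cube([1760, 117, 99]);
translate([346, 270, 64]) cube([105, 16, 959]);
translate([489, 270, 64]) cube([105, 16, 959]);
translate([632, 270, 64]) cube([105, 16, 959]);
translate([775, 270, 64]) cube([105, 16, 959]);
translate([918, 270, 64]) cube([105, 16, 959]);
translate([1061, 270, 64]) cube([105, 16, 959]);
translate([1204, 270, 64]) cube([105, 16, 959]);
translate([1347, 270, 64]) cube([105, 16, 959]);
translate([1490, 270, 64]) cube([105, 16, 959]);
translate([1633, 270, 64]) cube([105, 16, 959]);
translate([1776, 270, 64]) cube([105, 16, 959]);
translate([1919, 270, 64]) cube([105, 16, 959]);


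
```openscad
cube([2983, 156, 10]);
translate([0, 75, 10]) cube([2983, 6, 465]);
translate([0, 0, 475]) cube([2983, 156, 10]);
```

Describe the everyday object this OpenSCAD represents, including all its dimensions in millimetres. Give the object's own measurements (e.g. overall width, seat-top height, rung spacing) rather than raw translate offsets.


An I-beam lying along x, 2983 mm long. Overall section height 485 mm. Two flanges 156 mm wide (y) and 10 mm thick, one on the floor and one at the top; a web 6 mm thick runs between them, centred on the flange width.


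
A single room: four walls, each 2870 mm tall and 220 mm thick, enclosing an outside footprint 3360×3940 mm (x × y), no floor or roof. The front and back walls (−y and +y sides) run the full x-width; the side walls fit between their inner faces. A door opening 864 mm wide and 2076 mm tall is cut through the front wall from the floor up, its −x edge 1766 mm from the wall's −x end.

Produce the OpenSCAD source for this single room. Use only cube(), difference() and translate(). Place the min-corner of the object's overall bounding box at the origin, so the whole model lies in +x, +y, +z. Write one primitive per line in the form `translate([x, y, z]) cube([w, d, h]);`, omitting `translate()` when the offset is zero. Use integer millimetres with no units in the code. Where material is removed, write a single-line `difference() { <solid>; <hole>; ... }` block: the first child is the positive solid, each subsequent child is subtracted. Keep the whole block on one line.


difference() { cube([3360, 220, 2870]); translate([1766, 0, 0]) cube([864, 220, 2076]); }
translate([0, 3720, 0]) cube([3360, 220, 2870]);
translate([0, 220, 0]) cube([220, 3500, 2870]);
translate([3140, 220, 0]) cube([220, 3500, 2870]);


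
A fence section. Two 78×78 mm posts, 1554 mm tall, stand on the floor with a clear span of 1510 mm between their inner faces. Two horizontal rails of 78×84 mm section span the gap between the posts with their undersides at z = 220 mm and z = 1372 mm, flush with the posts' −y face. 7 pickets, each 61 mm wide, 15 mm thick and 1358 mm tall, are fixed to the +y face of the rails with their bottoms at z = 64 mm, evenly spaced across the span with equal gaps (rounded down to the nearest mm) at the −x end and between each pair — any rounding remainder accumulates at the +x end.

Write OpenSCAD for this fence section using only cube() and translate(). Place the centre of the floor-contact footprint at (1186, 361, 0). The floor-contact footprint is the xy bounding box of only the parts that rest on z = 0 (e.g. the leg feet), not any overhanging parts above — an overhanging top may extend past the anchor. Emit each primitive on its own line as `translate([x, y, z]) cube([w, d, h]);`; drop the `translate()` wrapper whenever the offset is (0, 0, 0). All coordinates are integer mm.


translate([353, 322, 0]) cube([78, 78, 1554]);
translate([1941, 322, 0]) cube([78, 78, 1554]);
translate([431, 322, 220]) cube([1510, 78, 84]);
translate([431, 322, 1372]) cube([1510, 78, 84]);
translate([566, 400, 64]) cube([61, 15, 1358]);
translate([762, 400, 64]) cube([61, 15, 1358]);
translate([958, 400, 64]) cube([61, 15, 1358]);
translate([1154, 400, 64]) cube([61, 15, 1358]);
translate([1350, 400, 64]) cube([61, 15, 1358]);
translate([1546, 400, 64]) cube([61, 15, 1358]);
translate([1742, 400, 64]) cube([61, 15, 1358]);


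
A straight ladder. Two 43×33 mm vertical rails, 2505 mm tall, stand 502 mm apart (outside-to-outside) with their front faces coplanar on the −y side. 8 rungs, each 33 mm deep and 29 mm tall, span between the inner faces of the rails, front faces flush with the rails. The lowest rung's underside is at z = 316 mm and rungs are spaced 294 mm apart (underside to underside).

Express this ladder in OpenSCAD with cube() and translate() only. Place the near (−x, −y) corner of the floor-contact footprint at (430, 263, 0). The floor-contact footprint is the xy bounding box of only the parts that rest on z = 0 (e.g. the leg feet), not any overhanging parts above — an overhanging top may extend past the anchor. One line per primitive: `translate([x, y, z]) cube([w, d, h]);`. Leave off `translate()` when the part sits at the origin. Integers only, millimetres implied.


// rung span = 502 - 2*43 = 416
// rung[k] z = 316 + k*294
translate([430, 263, 0]) cube([43, 33, 2505]);
translate([889, 263, 0]) cube([43, 33, 2505]);
translate([473, 263, 316]) cube([416, 33, 29]);
translate([473, 263, 610]) cube([416, 33, 29]);
translate([473, 263, 904]) cube([416, 33, 29]);
translate([473, 263, 1198]) cube([416, 33, 29]);
translate([473, 263, 1492]) cube([416, 33, 29]);
translate([473, 263, 1786]) cube([416, 33, 29]);
translate([473, 263, 2080]) cube([416, 33, 29]);
translate([473, 263, 2374]) cube([416, 33, 29]);


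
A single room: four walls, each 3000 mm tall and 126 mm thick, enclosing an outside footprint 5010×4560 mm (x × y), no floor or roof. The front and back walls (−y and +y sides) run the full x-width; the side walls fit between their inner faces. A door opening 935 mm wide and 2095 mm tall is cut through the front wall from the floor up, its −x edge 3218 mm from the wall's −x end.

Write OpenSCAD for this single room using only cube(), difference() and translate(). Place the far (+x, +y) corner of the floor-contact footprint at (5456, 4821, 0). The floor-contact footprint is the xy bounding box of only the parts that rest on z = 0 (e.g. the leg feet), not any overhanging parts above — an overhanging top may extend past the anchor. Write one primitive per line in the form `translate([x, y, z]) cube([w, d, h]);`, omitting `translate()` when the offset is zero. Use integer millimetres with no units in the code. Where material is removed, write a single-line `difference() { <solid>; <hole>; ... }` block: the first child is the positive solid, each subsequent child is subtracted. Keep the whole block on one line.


difference() { translate([446, 261, 0]) cube([5010, 126, 3000]); translate([3664, 261, 0]) cube([935, 126, 2095]); }
translate([446, 4695, 0]) cube([5010, 126, 3000]);
translate([446, 387, 0]) cube([126, 4308, 3000]);
translate([5330, 387, 0]) cube([126, 4308, 3000]);


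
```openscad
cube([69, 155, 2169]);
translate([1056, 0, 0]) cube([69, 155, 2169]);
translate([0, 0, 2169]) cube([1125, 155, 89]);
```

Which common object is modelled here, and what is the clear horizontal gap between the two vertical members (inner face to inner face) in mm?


A door frame. The clear opening width is 987 mm.

Two 2169 mm tall posts with a header on top — a door frame. The left jamb is 69 mm wide at x = 0; the right jamb starts at x = 1056. The clear opening is 1056 − 69 = 987 mm.


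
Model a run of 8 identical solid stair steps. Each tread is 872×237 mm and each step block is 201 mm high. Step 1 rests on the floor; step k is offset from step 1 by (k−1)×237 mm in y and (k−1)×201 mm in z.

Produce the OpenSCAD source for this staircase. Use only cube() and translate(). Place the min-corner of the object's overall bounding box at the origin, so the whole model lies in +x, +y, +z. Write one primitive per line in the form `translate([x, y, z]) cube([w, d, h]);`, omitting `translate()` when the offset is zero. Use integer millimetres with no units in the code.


cube([872, 237, 201]);
translate([0, 237, 201]) cube([872, 237, 201]);
translate([0, 474, 402]) cube([872, 237, 201]);
translate([0, 711, 603]) cube([872, 237, 201]);
translate([0, 948, 804]) cube([872, 237, 201]);
translate([0, 1185, 1005]) cube([872, 237, 201]);
translate([0, 1422, 1206]) cube([872, 237, 201]);
translate([0, 1659, 1407]) cube([872, 237, 201]);


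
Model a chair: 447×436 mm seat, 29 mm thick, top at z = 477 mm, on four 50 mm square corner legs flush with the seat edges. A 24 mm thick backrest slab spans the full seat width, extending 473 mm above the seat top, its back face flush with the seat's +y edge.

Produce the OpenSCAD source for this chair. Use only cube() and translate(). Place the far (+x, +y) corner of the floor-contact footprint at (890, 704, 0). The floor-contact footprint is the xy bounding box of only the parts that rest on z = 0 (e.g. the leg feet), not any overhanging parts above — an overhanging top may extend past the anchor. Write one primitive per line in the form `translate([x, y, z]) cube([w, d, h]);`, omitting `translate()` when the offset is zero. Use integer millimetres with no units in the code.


translate([443, 268, 448]) cube([447, 436, 29]);
translate([443, 268, 0]) cube([50, 50, 448]);
translate([840, 268, 0]) cube([50, 50, 448]);
translate([443, 654, 0]) cube([50, 50, 448]);
translate([840, 654, 0]) cube([50, 50, 448]);
translate([443, 680, 477]) cube([447, 24, 473]);


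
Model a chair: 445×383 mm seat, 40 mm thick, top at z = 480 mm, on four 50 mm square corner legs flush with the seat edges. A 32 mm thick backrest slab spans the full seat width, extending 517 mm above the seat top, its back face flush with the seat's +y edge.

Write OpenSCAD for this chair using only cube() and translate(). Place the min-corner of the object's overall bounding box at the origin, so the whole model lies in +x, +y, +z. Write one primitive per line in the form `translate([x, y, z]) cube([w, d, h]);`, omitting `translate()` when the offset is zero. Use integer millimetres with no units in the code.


// leg_h = 480 - 40 = 440
translate([0, 0, 440]) cube([445, 383, 40]);
cube([50, 50, 440]);
translate([395, 0, 0]) cube([50, 50, 440]);
translate([0, 333, 0]) cube([50, 50, 440]);
translate([395, 333, 0]) cube([50, 50, 440]);
translate([0, 351, 480]) cube([445, 32, 517]);


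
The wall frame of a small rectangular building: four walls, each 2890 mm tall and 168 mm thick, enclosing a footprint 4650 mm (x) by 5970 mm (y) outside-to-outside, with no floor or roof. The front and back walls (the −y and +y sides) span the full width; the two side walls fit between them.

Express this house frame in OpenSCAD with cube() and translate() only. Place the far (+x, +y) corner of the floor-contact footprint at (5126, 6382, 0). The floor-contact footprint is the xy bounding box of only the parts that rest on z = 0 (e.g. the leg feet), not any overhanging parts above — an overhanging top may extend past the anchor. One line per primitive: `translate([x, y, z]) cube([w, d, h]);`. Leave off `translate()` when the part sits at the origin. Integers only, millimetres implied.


translate([476, 412, 0]) cube([4650, 168, 2890]);
translate([476, 6214, 0]) cube([4650, 168, 2890]);
translate([476, 580, 0]) cube([168, 5634, 2890]);
translate([4958, 580, 0]) cube([168, 5634, 2890]);


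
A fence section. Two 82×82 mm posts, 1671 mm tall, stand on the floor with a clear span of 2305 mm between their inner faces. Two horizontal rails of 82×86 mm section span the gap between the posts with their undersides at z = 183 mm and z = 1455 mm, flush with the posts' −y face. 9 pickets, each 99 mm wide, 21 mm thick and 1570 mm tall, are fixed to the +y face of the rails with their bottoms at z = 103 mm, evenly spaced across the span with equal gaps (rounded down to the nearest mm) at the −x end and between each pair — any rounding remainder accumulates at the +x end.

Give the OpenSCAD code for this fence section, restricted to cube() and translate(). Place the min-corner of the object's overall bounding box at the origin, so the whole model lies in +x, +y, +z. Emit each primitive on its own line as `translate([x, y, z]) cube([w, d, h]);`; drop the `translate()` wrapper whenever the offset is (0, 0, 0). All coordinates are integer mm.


cube([82, 82, 1671]);
translate([2387, 0, 0]) cube([82, 82, 1671]);
translate([82, 0, 183]) cube([2305, 82, 86]);
translate([82, 0, 1455]) cube([2305, 82, 86]);
translate([223, 82, 103]) cube([99, 21, 1570]);
translate([463, 82, 103]) cube([99, 21, 1570]);
translate([703, 82, 103]) cube([99, 21, 1570]);
translate([943, 82, 103]) cube([99, 21, 1570]);
translate([1183, 82, 103]) cube([99, 21, 1570]);
translate([1423, 82, 103]) cube([99, 21, 1570]);
translate([1663, 82, 103]) cube([99, 21, 1570]);
translate([1903, 82, 103]) cube([99, 21, 1570]);
translate([2143, 82, 103]) cube([99, 21, 1570]);


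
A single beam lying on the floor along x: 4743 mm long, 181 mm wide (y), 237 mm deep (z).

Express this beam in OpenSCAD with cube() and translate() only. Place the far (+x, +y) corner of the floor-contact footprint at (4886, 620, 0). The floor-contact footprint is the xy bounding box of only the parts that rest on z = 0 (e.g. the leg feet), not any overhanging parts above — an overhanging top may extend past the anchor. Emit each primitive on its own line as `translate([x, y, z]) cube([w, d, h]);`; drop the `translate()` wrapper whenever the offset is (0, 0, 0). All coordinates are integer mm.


translate([143, 439, 0]) cube([4743, 181, 237]);


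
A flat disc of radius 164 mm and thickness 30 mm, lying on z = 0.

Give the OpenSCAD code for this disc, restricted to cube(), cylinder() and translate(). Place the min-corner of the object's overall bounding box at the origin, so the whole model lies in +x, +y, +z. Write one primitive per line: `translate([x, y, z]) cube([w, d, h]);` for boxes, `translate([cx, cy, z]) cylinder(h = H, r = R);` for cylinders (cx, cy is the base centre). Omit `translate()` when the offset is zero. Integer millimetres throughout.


translate([164, 164, 0]) cylinder(h = 30, r = 164);


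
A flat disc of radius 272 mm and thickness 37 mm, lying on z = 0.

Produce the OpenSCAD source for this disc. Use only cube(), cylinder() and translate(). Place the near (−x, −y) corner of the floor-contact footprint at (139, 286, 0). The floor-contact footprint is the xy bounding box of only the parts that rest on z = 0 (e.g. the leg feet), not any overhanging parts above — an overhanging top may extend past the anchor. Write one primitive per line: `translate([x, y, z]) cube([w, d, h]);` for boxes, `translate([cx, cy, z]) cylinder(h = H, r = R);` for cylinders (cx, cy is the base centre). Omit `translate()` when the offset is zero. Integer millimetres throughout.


translate([411, 558, 0]) cylinder(h = 37, r = 272);


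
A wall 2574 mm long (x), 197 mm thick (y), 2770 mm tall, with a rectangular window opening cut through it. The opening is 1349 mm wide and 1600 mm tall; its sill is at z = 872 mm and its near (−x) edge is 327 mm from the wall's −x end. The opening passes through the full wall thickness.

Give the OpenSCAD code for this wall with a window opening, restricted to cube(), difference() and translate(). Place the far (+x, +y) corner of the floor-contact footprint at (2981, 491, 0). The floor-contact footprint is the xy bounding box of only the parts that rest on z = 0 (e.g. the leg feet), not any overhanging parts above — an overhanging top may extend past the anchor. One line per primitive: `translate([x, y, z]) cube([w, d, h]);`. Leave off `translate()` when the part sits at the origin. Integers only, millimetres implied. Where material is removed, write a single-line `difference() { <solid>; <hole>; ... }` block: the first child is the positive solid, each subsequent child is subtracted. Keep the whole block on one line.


difference() { translate([407, 294, 0]) cube([2574, 197, 2770]); translate([734, 294, 872]) cube([1349, 197, 1600]); }


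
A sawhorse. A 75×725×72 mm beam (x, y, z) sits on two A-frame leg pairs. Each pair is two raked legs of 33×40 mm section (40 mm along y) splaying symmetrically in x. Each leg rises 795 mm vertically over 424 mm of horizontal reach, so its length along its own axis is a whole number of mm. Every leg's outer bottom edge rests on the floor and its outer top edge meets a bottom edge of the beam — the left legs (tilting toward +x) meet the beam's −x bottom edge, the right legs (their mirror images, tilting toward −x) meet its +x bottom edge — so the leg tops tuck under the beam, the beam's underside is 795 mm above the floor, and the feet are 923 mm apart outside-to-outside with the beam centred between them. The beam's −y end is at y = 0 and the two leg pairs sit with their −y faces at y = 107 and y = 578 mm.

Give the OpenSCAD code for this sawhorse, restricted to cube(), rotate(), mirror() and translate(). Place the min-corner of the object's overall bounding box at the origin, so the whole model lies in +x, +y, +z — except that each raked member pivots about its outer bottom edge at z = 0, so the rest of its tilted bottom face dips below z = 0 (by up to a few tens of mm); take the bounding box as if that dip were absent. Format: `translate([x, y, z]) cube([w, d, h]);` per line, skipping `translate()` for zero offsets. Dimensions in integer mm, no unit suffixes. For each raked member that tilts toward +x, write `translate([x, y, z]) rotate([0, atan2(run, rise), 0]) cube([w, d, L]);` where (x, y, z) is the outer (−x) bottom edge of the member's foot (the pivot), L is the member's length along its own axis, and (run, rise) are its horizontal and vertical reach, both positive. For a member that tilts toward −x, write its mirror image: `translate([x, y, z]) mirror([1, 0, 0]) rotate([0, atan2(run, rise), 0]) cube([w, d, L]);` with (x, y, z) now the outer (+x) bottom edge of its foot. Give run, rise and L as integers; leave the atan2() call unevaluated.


// leg length = √(424² + 795²) = 901
// right-leg outer foot x = 2·424 + 75 = 923
// beam min-corner = (424, 0, 795)
translate([424, 0, 795]) cube([75, 725, 72]);
translate([0, 107, 0]) rotate([0, atan2(424, 795), 0]) cube([33, 40, 901]);
translate([923, 107, 0]) mirror([1, 0, 0]) rotate([0, atan2(424, 795), 0]) cube([33, 40, 901]);
translate([0, 578, 0]) rotate([0, atan2(424, 795), 0]) cube([33, 40, 901]);
translate([923, 578, 0]) mirror([1, 0, 0]) rotate([0, atan2(424, 795), 0]) cube([33, 40, 901]);


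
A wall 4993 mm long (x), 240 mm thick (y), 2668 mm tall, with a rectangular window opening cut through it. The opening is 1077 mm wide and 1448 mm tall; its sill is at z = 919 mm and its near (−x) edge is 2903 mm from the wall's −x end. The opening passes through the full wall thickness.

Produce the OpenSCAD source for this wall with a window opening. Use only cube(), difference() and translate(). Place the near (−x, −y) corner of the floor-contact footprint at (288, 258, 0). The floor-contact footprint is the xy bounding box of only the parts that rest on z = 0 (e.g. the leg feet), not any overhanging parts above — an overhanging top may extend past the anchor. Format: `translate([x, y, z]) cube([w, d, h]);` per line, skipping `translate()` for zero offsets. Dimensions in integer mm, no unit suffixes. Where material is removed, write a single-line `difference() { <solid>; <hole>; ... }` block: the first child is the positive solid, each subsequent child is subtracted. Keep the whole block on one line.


difference() { translate([288, 258, 0]) cube([4993, 240, 2668]); translate([3191, 258, 919]) cube([1077, 240, 1448]); }


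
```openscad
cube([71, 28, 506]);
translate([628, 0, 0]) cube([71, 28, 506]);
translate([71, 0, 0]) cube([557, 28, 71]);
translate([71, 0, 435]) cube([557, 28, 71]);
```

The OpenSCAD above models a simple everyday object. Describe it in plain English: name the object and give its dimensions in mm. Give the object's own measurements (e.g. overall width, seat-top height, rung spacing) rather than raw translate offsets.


A rectangular picture frame lying in the x–z plane (depth along y). The opening is 557 mm wide (x) by 364 mm tall (z), surrounded by a border 71 mm wide on all four sides. The frame is 28 mm deep and is made of two full-height vertical stiles with two horizontal rails fitted between them.


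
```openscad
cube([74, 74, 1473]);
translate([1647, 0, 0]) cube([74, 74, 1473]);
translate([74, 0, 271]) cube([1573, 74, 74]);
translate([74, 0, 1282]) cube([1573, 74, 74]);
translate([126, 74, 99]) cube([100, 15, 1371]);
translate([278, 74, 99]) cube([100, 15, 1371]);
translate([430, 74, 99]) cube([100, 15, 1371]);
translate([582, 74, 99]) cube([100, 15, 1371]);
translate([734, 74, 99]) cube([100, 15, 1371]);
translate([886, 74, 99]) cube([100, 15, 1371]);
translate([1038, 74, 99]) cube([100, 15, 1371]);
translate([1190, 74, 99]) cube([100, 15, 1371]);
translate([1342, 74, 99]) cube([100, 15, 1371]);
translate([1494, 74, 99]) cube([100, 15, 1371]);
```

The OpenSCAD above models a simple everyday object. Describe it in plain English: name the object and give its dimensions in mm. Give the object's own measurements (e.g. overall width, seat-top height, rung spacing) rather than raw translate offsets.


A fence section. Two 74×74 mm posts, 1473 mm tall, stand on the floor with a clear span of 1573 mm between their inner faces. Two horizontal rails of 74×74 mm section span the gap between the posts with their undersides at z = 271 mm and z = 1282 mm, flush with the posts' −y face. 10 pickets, each 100 mm wide, 15 mm thick and 1371 mm tall, are fixed to the +y face of the rails with their bottoms at z = 99 mm, spaced across the span with a 52 mm gap after the −x post and between neighbouring pickets, with 53 mm left before the +x post.


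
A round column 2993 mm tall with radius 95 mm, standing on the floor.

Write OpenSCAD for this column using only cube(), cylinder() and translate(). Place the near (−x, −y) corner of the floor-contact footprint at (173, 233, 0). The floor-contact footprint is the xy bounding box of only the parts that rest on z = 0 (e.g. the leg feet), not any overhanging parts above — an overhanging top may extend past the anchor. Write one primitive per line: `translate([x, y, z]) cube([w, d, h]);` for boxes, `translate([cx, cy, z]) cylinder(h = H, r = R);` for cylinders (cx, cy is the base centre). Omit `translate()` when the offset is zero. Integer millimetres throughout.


translate([268, 328, 0]) cylinder(h = 2993, r = 95);


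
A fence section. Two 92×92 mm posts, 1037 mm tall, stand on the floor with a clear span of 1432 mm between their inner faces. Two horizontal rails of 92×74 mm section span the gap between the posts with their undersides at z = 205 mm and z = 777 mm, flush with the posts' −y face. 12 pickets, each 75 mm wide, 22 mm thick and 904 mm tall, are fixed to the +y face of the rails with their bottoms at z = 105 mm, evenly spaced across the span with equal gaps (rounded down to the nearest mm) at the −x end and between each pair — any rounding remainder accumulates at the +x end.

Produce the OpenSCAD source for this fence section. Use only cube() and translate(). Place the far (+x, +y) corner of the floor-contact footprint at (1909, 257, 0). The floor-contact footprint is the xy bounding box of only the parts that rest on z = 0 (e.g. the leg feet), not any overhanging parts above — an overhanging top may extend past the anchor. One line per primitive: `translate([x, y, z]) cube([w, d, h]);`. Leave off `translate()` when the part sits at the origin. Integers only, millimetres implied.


translate([293, 165, 0]) cube([92, 92, 1037]);
translate([1817, 165, 0]) cube([92, 92, 1037]);
translate([385, 165, 205]) cube([1432, 92, 74]);
translate([385, 165, 777]) cube([1432, 92, 74]);
translate([425, 257, 105]) cube([75, 22, 904]);
translate([540, 257, 105]) cube([75, 22, 904]);
translate([655, 257, 105]) cube([75, 22, 904]);
translate([770, 257, 105]) cube([75, 22, 904]);
translate([885, 257, 105]) cube([75, 22, 904]);
translate([1000, 257, 105]) cube([75, 22, 904]);
translate([1115, 257, 105]) cube([75, 22, 904]);
translate([1230, 257, 105]) cube([75, 22, 904]);
translate([1345, 257, 105]) cube([75, 22, 904]);
translate([1460, 257, 105]) cube([75, 22, 904]);
translate([1575, 257, 105]) cube([75, 22, 904]);
translate([1690, 257, 105]) cube([75, 22, 904]);


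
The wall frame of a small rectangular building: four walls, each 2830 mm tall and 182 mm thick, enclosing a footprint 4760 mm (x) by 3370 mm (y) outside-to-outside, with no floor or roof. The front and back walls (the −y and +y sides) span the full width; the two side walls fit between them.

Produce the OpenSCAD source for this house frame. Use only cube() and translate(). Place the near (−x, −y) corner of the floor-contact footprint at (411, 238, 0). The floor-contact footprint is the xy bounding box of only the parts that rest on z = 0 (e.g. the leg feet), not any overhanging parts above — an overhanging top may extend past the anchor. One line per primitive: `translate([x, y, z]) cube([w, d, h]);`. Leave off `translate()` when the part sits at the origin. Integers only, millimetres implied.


translate([411, 238, 0]) cube([4760, 182, 2830]);
translate([411, 3426, 0]) cube([4760, 182, 2830]);
translate([411, 420, 0]) cube([182, 3006, 2830]);
translate([4989, 420, 0]) cube([182, 3006, 2830]);


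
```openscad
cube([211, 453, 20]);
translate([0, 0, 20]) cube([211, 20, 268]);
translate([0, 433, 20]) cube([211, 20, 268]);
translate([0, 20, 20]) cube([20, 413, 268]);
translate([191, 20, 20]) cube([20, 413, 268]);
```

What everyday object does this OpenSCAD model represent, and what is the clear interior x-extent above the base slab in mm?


An open box. The internal width is 171 mm.

A 211×453 base slab with four walls standing on it — an open box. The base is 211 mm wide and the walls are 20 mm thick, so the internal width is 211 − 2 × 20 = 171 mm.


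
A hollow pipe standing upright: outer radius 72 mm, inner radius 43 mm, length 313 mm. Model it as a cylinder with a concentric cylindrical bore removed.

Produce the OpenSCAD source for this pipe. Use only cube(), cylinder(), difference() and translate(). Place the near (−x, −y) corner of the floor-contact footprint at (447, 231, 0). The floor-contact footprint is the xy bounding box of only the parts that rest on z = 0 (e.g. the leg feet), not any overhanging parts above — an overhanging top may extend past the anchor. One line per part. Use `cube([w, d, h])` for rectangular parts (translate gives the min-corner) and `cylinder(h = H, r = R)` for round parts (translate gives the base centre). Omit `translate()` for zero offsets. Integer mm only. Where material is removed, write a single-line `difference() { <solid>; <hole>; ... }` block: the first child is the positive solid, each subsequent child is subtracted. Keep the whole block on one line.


difference() { translate([519, 303, 0]) cylinder(h = 313, r = 72); translate([519, 303, 0]) cylinder(h = 313, r = 43); }


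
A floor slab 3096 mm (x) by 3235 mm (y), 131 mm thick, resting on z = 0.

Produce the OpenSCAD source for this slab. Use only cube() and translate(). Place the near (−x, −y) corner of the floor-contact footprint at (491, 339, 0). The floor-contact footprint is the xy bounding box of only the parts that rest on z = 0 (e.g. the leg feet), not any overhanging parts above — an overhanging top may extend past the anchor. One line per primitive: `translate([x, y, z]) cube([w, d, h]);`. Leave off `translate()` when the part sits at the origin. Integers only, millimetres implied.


translate([491, 339, 0]) cube([3096, 3235, 131]);


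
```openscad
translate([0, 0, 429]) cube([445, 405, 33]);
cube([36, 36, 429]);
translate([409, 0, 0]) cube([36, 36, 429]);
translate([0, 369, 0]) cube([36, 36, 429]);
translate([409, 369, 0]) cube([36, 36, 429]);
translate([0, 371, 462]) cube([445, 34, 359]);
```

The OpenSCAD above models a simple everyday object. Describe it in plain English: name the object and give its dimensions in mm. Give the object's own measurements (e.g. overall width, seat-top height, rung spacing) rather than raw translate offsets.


A chair. The seat is a 445×405×33 mm slab with its top at z = 462 mm, on four 36×36 mm corner legs (flush with the seat edges, standing on z = 0). A flat backrest 34 mm thick, 359 mm tall, spans the full seat width and rises from the seat top along its +y edge, rear face flush with the rear of the seat.


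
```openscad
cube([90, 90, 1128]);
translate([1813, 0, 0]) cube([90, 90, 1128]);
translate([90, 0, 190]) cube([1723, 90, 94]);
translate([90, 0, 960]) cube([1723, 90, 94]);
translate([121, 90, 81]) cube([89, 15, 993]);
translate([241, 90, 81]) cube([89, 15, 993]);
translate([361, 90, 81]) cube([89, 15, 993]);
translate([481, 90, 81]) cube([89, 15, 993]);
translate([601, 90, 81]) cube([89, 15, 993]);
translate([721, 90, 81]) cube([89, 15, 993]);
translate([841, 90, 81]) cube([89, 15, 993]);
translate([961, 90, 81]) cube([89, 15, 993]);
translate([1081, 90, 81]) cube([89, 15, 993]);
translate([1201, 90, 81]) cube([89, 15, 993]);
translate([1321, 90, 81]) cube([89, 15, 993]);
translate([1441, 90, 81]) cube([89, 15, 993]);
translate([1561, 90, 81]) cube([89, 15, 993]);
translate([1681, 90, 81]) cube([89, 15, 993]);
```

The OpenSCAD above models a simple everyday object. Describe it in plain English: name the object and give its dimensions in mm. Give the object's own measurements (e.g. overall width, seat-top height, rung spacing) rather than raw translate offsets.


A fence section. Two 90×90 mm posts, 1128 mm tall, stand on the floor with a clear span of 1723 mm between their inner faces. Two horizontal rails of 90×94 mm section span the gap between the posts with their undersides at z = 190 mm and z = 960 mm, flush with the posts' −y face. 14 pickets, each 89 mm wide, 15 mm thick and 993 mm tall, are fixed to the +y face of the rails with their bottoms at z = 81 mm, spaced across the span with a 31 mm gap after the −x post and between neighbouring pickets, with 43 mm left before the +x post.
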